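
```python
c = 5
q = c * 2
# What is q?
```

Trace:
`c = 5` → c = 5
`q = c * 2` → q = 10
So q = 10

Answer: 10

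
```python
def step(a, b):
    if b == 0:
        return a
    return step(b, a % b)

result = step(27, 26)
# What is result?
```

step(27, 26) -> step(26, 1) -> step(1, 0) -> 1

Answer: 1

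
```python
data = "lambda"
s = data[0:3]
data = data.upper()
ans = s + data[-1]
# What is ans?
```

Trace:
`data = "lambda"` → data = 'lambda'
`s = data[0:3]` → s = 'lam'
`data = data.upper()` → data = 'LAMBDA'
`ans = s + data[-1]` → ans = 'lamA'
So ans = 'lamA'

Answer: 'lamA'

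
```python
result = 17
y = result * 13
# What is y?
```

Trace:
`result = 17` → result = 17
`y = result * 13` → y = 221
So y = 221

Answer: 221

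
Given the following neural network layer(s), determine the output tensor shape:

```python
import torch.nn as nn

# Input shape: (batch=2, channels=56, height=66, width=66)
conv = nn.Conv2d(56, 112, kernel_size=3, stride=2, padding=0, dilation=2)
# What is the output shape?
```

Input: (2, 56, 66, 66) -> Output: (2, 112, 31, 31)

Answer: (2, 112, 31, 31)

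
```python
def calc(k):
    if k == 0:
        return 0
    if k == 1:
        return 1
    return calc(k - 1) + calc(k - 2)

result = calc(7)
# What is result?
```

Build up from base cases: calc(0)=0, calc(1)=1, calc(2)=1, calc(3)=2, calc(4)=3, calc(5)=5, calc(6)=8, ..., calc(7)=13

Answer: 13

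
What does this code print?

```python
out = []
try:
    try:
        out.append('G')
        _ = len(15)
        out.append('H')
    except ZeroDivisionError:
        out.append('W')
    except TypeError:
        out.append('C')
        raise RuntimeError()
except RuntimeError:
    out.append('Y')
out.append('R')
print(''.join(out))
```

Execution trace: 'G' (inner try body) → 'C' (inner except TypeError) → 'Y' (outer except RuntimeError) → 'R' (after the try/except). Output: GCYR

Answer: GCYR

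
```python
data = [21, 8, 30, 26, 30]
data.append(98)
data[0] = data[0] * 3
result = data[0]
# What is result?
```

Trace:
`data = [21, 8, 30, 26, 30]` → data = [21, 8, 30, 26, 30]
`data.append(98)` → data = [21, 8, 30, 26, 30, 98]
`data[0] = data[0] * 3` → data = [63, 8, 30, 26, 30, 98]
`result = data[0]` → result = 63
So result = 63

Answer: 63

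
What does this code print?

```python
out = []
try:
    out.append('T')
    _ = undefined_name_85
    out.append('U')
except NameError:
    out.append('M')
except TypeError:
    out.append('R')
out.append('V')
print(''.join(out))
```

Execution trace: 'T' (try body) → 'M' (except NameError) → 'V' (after the try/except). Output: TMV

Answer: TMV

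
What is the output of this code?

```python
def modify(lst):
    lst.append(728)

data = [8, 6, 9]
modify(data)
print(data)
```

Key concept: function modifies passed list.
Step by step:
`data = [8, 6, 9]` → data = [8, 6, 9]
`modify(data)` → data = [8, 6, 9, 728]
`print(data)` → prints [8, 6, 9, 728]

Answer: [8, 6, 9, 728]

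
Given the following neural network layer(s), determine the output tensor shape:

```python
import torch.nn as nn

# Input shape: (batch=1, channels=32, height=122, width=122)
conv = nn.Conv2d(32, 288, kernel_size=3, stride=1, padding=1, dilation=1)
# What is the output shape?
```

Input: (1, 32, 122, 122) -> Output: (1, 288, 122, 122)

Answer: (1, 288, 122, 122)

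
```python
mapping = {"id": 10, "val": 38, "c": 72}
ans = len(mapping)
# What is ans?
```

Trace:
`mapping = {"id": 10, "val": 38, "c": 72}` → mapping = {'id': 10, 'val': 38, 'c': 72}
`ans = len(mapping)` → ans = 3
So ans = 3

Answer: 3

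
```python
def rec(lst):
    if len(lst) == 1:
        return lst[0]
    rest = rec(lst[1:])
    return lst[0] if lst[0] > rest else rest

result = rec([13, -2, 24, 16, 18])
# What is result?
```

Recursive max over [13, -2, 24, 16, 18] = 24

Answer: 24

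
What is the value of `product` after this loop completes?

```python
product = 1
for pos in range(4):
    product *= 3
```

3^4 = 81
`product` takes the values: 1 → 3 → 9 → 27 → 81

Answer: 81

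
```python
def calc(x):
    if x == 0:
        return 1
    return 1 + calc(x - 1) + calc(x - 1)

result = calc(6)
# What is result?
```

calc(x) = 1 + 2·calc(x-1), calc(0)=1. Closed form: (1+1)·2^6 - 1 = 127.

Answer: 127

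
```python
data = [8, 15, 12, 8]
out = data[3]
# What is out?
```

Trace:
`data = [8, 15, 12, 8]` → data = [8, 15, 12, 8]
`out = data[3]` → out = 8
So out = 8

Answer: 8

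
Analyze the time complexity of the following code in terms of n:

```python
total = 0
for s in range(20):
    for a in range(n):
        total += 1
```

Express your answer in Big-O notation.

Each loop level contributes: 1 × n. Multiplying the contributions gives O(n).

Answer: O(n)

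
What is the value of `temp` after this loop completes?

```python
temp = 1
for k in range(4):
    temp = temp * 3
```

Multiply by 3, 4 times: 1 * 3^4 = 81
`temp` takes the values: 1 → 3 → 9 → 27 → 81

Answer: 81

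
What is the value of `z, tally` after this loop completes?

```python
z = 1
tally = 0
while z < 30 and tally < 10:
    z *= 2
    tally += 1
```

Double until >= 30 or 10 iterations
`z, tally` takes the values: (1, 0) → (2, 0) → (2, 1) → (4, 1) → (4, 2) → (8, 2) → (8, 3) → (16, 3) → (16, 4) → (32, 4) → (32, 5)

Answer: 32, 5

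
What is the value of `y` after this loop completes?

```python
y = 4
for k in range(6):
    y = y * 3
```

Multiply by 3, 6 times: 4 * 3^6 = 2916
`y` takes the values: 4 → 12 → 36 → 108 → 324 → 972 → 2916

Answer: 2916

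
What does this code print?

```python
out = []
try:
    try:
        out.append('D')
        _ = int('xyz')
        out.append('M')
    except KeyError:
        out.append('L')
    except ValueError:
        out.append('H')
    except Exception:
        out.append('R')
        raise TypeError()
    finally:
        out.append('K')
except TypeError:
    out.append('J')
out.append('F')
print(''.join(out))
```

Execution trace: 'D' (inner try body) → 'H' (inner except ValueError) → 'K' (inner finally) → 'F' (after the try/except). Output: DHKF

Answer: DHKF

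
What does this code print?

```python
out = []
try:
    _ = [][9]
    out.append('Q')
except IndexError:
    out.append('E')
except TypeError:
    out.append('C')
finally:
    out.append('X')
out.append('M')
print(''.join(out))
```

Execution trace: 'E' (except IndexError) → 'X' (finally) → 'M' (after the try/except). Output: EXM

Answer: EXM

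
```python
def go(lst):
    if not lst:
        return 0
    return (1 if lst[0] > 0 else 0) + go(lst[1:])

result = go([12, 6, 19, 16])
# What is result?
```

Count of positive elements in [12, 6, 19, 16] = 4

Answer: 4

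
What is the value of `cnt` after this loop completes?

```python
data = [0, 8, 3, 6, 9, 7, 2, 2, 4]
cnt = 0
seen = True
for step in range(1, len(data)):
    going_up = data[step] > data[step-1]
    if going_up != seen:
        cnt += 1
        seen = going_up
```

Count direction changes in [0, 8, 3, 6, 9, 7, 2, 2, 4]
`cnt` takes the values: 0 → 1 → 2 → 3 → 4

Answer: 4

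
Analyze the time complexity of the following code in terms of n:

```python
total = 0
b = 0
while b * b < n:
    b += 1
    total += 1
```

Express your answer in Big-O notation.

Each loop level contributes: √n. Multiplying the contributions gives O(√n).

Answer: O(√n)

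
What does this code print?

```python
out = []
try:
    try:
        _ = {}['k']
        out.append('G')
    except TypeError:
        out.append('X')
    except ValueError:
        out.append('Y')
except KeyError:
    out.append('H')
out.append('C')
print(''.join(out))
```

Execution trace: 'H' (outer except KeyError) → 'C' (after the try/except). Output: HC

Answer: HC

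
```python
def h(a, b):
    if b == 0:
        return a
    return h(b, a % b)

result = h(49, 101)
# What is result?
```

h(49, 101) -> h(101, 49) -> h(49, 3) -> h(3, 1) -> h(1, 0) -> 1

Answer: 1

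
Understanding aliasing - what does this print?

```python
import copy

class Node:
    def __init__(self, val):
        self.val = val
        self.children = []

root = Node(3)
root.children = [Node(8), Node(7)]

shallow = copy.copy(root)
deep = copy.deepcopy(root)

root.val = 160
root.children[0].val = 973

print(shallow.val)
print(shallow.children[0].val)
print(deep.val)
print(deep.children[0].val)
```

Key concept: deep copy with custom objects.
Step by step:
`root = Node(3)` → root = Node(val=3, children=[])
`root.children = [Node(8), Node(7)]` → root = Node(val=3, children=[Node(val=8, children=[]), Node(val=7, children=[])])
`shallow = copy.copy(root)` → shallow = Node(val=3, children=[Node(val=8, children=[]), Node(val=7, children=[])])
`deep = copy.deepcopy(root)` → deep = Node(val=3, children=[Node(val=8, children=[]), Node(val=7, children=[])])
`root.val = 160` → root = Node(val=160, children=[Node(val=8, children=[]), Node(val=7, children=[])])
`root.children[0].val = 973` → root = Node(val=160, children=[Node(val=973, children=[]), Node(val=7, children=[])]); shallow = Node(val=3, children=[Node(val=973, children=[]), Node(val=7, children=[])])
`print(shallow.val)` → prints 3
`print(shallow.children[0].val)` → prints 973
`print(deep.val)` → prints 3
`print(deep.children[0].val)` → prints 8

Answer:
3
973
3
8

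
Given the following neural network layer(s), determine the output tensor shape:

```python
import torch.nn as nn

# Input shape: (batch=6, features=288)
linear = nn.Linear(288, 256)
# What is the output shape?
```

Input: (6, 288) -> Output: (6, 256)

Answer: (6, 256)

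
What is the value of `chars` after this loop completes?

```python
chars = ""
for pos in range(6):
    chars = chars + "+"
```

Repeat '+' 6 times
`chars` takes the values: "" → "+" → "++" → "+++" → "++++" → "+++++" → "++++++"

Answer: "++++++"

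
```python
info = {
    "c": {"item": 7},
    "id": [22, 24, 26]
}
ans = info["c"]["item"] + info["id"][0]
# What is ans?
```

Trace:
`info = { ...` → info = {'c': {'item': 7}, 'id': [22, 24, 26]}
`ans = info["c"]["item"] + info["id"][0]` → ans = 29
So ans = 29

Answer: 29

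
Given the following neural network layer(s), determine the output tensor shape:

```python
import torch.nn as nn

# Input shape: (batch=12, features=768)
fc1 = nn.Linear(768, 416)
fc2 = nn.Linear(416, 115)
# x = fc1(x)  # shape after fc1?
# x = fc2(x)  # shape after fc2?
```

Input: (12, 768) -> after fc1: (12, 416) -> Output: (12, 115)

Answer: (12, 115)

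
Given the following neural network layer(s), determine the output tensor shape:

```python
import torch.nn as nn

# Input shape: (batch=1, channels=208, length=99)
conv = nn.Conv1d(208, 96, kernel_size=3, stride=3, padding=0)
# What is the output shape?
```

Input: (1, 208, 99) -> Output: (1, 96, 33)

Answer: (1, 96, 33)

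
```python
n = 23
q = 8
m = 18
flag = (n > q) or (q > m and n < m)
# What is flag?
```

Trace:
`n = 23` → n = 23
`q = 8` → q = 8
`m = 18` → m = 18
`flag = (n > q) or (q > m and n < m)` → flag = True
So flag = True

Answer: True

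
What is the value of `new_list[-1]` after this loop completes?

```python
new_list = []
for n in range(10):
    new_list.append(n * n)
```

Last element of squares 0 to 9
`new_list` takes the values: [] → [0] → [0, 1] → [0, 1, 4] → [0, 1, 4, 9] → [0, 1, 4, 9, 16] → [0, 1, 4, 9, 16, 25] → [0, 1, 4, 9, 16, 25, 36] → [0, 1, 4, 9, 16, 25, 36, 49] → [0, 1, 4, 9, 16, 25, 36, 49, 64] → [0, 1, 4, 9, 16, 25, 36, 49, 64, 81]
So `new_list[-1]` = 81

Answer: 81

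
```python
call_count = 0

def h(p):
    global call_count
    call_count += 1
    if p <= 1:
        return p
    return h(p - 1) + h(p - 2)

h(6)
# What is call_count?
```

Calls(p) = 1 + Calls(p-1) + Calls(p-2); Calls(0)=Calls(1)=1. For p=6 this gives 25.

Answer: 25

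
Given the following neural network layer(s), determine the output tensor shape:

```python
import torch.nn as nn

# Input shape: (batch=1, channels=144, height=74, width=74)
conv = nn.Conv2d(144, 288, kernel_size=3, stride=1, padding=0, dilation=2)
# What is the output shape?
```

Input: (1, 144, 74, 74) -> Output: (1, 288, 70, 70)

Answer: (1, 288, 70, 70)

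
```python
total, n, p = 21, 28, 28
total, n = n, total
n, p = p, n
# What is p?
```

Trace:
`total, n, p = 21, 28, 28` → total = 21; n = 28; p = 28
`total, n = n, total` → total = 28; n = 21
`n, p = p, n` → n = 28; p = 21
So p = 21

Answer: 21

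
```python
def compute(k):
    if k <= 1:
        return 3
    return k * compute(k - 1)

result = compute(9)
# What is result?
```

compute(9) = 9 * 8 * 7 * 6 * 5 * 4 * 3 * 2 * 3 = 1088640

Answer: 1088640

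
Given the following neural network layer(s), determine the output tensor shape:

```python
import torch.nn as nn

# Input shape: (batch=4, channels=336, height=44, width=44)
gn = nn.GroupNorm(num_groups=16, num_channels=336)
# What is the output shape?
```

Input: (4, 336, 44, 44) -> Output: (4, 336, 44, 44)

Answer: (4, 336, 44, 44)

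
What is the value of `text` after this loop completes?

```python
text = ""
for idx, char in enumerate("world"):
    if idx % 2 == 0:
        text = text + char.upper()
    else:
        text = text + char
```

Uppercase even positions in 'world'
`text` takes the values: "" → "W" → "Wo" → "WoR" → "WoRl" → "WoRlD"

Answer: "WoRlD"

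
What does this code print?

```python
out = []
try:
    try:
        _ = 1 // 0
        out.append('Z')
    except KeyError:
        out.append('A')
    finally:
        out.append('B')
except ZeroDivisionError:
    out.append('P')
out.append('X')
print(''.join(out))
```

Execution trace: 'B' (finally) → 'P' (outer except ZeroDivisionError) → 'X' (after the try/except). Output: BPX

Answer: BPX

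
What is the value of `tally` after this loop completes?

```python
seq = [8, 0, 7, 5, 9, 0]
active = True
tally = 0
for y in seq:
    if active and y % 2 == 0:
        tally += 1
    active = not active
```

Count even values at even positions
`tally` takes the values: 0 → 1

Answer: 1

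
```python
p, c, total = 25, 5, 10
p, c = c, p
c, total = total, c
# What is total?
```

Trace:
`p, c, total = 25, 5, 10` → p = 25; c = 5; total = 10
`p, c = c, p` → p = 5; c = 25
`c, total = total, c` → c = 10; total = 25
So total = 25

Answer: 25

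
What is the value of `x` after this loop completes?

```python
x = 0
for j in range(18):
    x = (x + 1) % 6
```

Increment mod 6, 18 times = 0
`x` takes the values: 0 → 1 → 2 → 3 → 4 → 5 → 0 → 1 → 2 → 3 → 4 → 5 → 0 → 1 → 2 → 3 → 4 → 5 → 0

Answer: 0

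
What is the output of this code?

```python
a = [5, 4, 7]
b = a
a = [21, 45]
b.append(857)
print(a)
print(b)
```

Key concept: rebinding vs mutation: a is rebound to a new list, b still points at the original.
Step by step:
`a = [5, 4, 7]` → a = [5, 4, 7]
`b = a` → b = [5, 4, 7] (same object as a)
`a = [21, 45]` → a = [21, 45]
`b.append(857)` → b = [5, 4, 7, 857]
`print(a)` → prints [21, 45]
`print(b)` → prints [5, 4, 7, 857]

Answer:
[21, 45]
[5, 4, 7, 857]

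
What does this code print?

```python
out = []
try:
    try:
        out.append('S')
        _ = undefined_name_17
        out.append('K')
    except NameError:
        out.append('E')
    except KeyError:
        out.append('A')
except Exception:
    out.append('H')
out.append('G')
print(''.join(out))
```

Execution trace: 'S' (inner try body) → 'E' (inner except NameError) → 'G' (after the try/except). Output: SEG

Answer: SEG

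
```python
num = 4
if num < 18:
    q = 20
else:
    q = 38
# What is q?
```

Trace:
`num = 4` → num = 4
`if num < 18: ...` → num < 18 is True → q = 20
So q = 20

Answer: 20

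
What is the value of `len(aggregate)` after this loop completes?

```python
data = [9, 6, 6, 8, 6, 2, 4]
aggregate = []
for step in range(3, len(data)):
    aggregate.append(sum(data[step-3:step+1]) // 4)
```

Number of 4-element averages
`aggregate` takes the values: [] → [7] → [7, 6] → [7, 6, 5] → [7, 6, 5, 5]
So `len(aggregate)` = 4

Answer: 4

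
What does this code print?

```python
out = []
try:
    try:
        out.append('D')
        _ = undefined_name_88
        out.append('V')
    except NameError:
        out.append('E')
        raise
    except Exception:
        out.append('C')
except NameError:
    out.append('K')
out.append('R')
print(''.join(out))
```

Execution trace: 'D' (try body) → 'E' (except NameError) → 'K' (outer except NameError) → 'R' (after the try/except). Output: DEKR

Answer: DEKR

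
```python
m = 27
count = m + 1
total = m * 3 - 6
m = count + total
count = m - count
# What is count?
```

Trace:
`m = 27` → m = 27
`count = m + 1` → count = 28
`total = m * 3 - 6` → total = 75
`m = count + total` → m = 103
`count = m - count` → count = 75
So count = 75

Answer: 75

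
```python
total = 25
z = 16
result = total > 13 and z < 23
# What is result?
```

Trace:
`total = 25` → total = 25
`z = 16` → z = 16
`result = total > 13 and z < 23` → result = True
So result = True

Answer: True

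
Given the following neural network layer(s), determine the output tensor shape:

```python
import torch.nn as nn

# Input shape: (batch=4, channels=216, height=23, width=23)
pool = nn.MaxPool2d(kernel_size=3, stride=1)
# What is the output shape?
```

Input: (4, 216, 23, 23) -> Output: (4, 216, 21, 21)

Answer: (4, 216, 21, 21)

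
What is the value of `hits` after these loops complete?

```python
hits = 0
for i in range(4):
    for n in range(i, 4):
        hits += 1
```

Upper triangle: 4 + 3 + ... + 1
`hits` takes the values: 0 → 1 → 2 → 3 → 4 → 5 → 6 → 7 → 8 → 9 → 10

Answer: 10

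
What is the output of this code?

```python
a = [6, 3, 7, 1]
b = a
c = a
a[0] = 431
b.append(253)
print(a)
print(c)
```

Key concept: multiple aliases.
Step by step:
`a = [6, 3, 7, 1]` → a = [6, 3, 7, 1]
`b = a` → b = [6, 3, 7, 1] (same object as a)
`c = a` → c = [6, 3, 7, 1] (same object as a, b)
`a[0] = 431` → a = [431, 3, 7, 1] (same object as b, c); b = [431, 3, 7, 1] (same object as a, c); c = [431, 3, 7, 1] (same object as a, b)
`b.append(253)` → a = [431, 3, 7, 1, 253] (same object as b, c); b = [431, 3, 7, 1, 253] (same object as a, c); c = [431, 3, 7, 1, 253] (same object as a, b)
`print(a)` → prints [431, 3, 7, 1, 253]
`print(c)` → prints [431, 3, 7, 1, 253]

Answer:
[431, 3, 7, 1, 253]
[431, 3, 7, 1, 253]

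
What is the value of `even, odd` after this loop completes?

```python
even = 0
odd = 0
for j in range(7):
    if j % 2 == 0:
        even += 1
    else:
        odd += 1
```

Count evens and odds in range(7)
`even, odd` takes the values: (0, 0) → (1, 0) → (1, 1) → (2, 1) → (2, 2) → (3, 2) → (3, 3) → (4, 3)

Answer: 4, 3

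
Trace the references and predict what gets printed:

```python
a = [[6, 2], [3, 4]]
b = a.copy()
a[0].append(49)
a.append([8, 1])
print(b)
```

Key concept: shallow copy with nested lists.
Step by step:
`a = [[6, 2], [3, 4]]` → a = [[6, 2], [3, 4]]
`b = a.copy()` → b = [[6, 2], [3, 4]]
`a[0].append(49)` → a = [[6, 2, 49], [3, 4]]; b = [[6, 2, 49], [3, 4]]
`a.append([8, 1])` → a = [[6, 2, 49], [3, 4], [8, 1]]
`print(b)` → prints [[6, 2, 49], [3, 4]]

Answer: [[6, 2, 49], [3, 4]]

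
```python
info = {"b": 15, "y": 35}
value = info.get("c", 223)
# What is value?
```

Trace:
`info = {"b": 15, "y": 35}` → info = {'b': 15, 'y': 35}
`value = info.get("c", 223)` → value = 223
So value = 223

Answer: 223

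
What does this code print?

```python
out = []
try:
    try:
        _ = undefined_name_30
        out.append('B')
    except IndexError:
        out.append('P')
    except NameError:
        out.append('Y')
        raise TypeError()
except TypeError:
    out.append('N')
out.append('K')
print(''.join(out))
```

Execution trace: 'Y' (except NameError) → 'N' (outer except TypeError) → 'K' (after the try/except). Output: YNK

Answer: YNK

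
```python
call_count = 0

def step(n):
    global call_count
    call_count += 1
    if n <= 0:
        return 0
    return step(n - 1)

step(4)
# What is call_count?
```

Linear recursion stepping by 1: 5 calls from n=4 down to ≤0.

Answer: 5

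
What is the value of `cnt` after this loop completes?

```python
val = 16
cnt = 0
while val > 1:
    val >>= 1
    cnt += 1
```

Count right shifts until 1
`cnt` takes the values: 0 → 1 → 2 → 3 → 4

Answer: 4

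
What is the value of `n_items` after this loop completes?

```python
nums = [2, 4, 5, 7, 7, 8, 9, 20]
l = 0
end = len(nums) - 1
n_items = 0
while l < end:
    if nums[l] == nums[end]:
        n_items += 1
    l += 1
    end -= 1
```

Count matching pairs from ends
`n_items` takes the values: 0 → 1

Answer: 1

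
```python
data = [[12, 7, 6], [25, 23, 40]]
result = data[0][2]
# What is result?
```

Trace:
`data = [[12, 7, 6], [25, 23, 40]]` → data = [[12, 7, 6], [25, 23, 40]]
`result = data[0][2]` → result = 6
So result = 6

Answer: 6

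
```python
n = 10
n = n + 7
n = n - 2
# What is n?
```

Trace:
`n = 10` → n = 10
`n = n + 7` → n = 17
`n = n - 2` → n = 15
So n = 15

Answer: 15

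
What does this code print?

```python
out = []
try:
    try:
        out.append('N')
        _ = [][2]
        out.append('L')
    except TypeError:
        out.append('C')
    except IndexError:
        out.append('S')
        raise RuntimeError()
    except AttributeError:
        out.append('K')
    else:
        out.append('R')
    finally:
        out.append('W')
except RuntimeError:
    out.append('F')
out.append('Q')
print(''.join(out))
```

Execution trace: 'N' (try body) → 'S' (except IndexError) → 'W' (finally) → 'F' (outer except RuntimeError) → 'Q' (after the try/except). Output: NSWFQ

Answer: NSWFQ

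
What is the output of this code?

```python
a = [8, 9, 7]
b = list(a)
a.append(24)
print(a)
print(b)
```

Key concept: list() constructor creates copy.
Step by step:
`a = [8, 9, 7]` → a = [8, 9, 7]
`b = list(a)` → b = [8, 9, 7]
`a.append(24)` → a = [8, 9, 7, 24]
`print(a)` → prints [8, 9, 7, 24]
`print(b)` → prints [8, 9, 7]

Answer:
[8, 9, 7, 24]
[8, 9, 7]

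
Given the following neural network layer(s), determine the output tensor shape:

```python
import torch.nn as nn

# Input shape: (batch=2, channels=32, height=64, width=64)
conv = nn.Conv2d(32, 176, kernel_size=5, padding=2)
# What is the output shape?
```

Input: (2, 32, 64, 64) -> Output: (2, 176, 64, 64)

Answer: (2, 176, 64, 64)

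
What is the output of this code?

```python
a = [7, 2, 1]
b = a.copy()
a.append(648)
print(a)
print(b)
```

Key concept: list.copy() creates independent copy.
Step by step:
`a = [7, 2, 1]` → a = [7, 2, 1]
`b = a.copy()` → b = [7, 2, 1]
`a.append(648)` → a = [7, 2, 1, 648]
`print(a)` → prints [7, 2, 1, 648]
`print(b)` → prints [7, 2, 1]

Answer:
[7, 2, 1, 648]
[7, 2, 1]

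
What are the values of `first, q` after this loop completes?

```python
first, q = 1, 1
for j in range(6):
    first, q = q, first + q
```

Fibonacci: after 6 iterations
`first, q` takes the values: (1, 1) → (1, 2) → (2, 3) → (3, 5) → (5, 8) → (8, 13) → (13, 21)

Answer: 13, 21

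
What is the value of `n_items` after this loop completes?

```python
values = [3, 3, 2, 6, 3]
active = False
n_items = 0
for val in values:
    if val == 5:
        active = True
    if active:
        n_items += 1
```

Count elements after first 5 in [3, 3, 2, 6, 3]
`n_items` takes the values: 0

Answer: 0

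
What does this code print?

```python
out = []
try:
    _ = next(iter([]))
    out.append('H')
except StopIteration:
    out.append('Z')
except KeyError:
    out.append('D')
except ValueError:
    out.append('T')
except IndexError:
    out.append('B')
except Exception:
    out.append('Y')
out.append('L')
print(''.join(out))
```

Execution trace: 'Z' (except StopIteration) → 'L' (after the try/except). Output: ZL

Answer: ZL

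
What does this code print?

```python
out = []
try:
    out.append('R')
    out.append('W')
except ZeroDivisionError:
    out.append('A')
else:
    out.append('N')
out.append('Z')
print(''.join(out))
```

Execution trace: 'R' (try body) → 'W' (try body, no exception) → 'N' (else) → 'Z' (after the try/except). Output: RWNZ

Answer: RWNZ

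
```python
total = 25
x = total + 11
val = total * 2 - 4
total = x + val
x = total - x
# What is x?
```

Trace:
`total = 25` → total = 25
`x = total + 11` → x = 36
`val = total * 2 - 4` → val = 46
`total = x + val` → total = 82
`x = total - x` → x = 46
So x = 46

Answer: 46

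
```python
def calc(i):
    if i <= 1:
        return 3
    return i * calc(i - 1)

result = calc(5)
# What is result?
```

calc(5) = 5 * 4 * 3 * 2 * 3 = 360

Answer: 360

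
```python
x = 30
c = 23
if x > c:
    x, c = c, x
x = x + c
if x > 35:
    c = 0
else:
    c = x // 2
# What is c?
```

Trace:
`x = 30` → x = 30
`c = 23` → c = 23
`if x > c: ...` → x > c is True → x = 23; c = 30
`x = x + c` → x = 53
`if x > 35: ...` → x > 35 is True → c = 0
So c = 0

Answer: 0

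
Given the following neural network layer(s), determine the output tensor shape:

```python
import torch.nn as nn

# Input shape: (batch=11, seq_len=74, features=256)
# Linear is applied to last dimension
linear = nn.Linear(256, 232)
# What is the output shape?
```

Input: (11, 74, 256) -> Output: (11, 74, 232)

Answer: (11, 74, 232)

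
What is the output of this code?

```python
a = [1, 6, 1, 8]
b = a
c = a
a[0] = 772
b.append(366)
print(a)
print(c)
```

Key concept: multiple aliases.
Step by step:
`a = [1, 6, 1, 8]` → a = [1, 6, 1, 8]
`b = a` → b = [1, 6, 1, 8] (same object as a)
`c = a` → c = [1, 6, 1, 8] (same object as a, b)
`a[0] = 772` → a = [772, 6, 1, 8] (same object as b, c); b = [772, 6, 1, 8] (same object as a, c); c = [772, 6, 1, 8] (same object as a, b)
`b.append(366)` → a = [772, 6, 1, 8, 366] (same object as b, c); b = [772, 6, 1, 8, 366] (same object as a, c); c = [772, 6, 1, 8, 366] (same object as a, b)
`print(a)` → prints [772, 6, 1, 8, 366]
`print(c)` → prints [772, 6, 1, 8, 366]

Answer:
[772, 6, 1, 8, 366]
[772, 6, 1, 8, 366]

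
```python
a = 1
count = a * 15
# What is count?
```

Trace:
`a = 1` → a = 1
`count = a * 15` → count = 15
So count = 15

Answer: 15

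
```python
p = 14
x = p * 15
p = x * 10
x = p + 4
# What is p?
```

Trace:
`p = 14` → p = 14
`x = p * 15` → x = 210
`p = x * 10` → p = 2100
`x = p + 4` → x = 2104
So p = 2100

Answer: 2100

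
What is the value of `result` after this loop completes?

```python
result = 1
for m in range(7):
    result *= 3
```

3^7 = 2187
`result` takes the values: 1 → 3 → 9 → 27 → 81 → 243 → 729 → 2187

Answer: 2187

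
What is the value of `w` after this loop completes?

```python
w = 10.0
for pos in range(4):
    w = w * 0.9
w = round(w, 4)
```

Exponential decay: 10.0 * 0.9^4
`w` takes the values: 10.0 → 9.0 → 8.1 → 7.29 → 6.561

Answer: 6.561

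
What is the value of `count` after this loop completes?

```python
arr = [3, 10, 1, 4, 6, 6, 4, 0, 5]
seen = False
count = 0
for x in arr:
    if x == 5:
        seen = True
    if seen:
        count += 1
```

Count elements after first 5 in [3, 10, 1, 4, 6, 6, 4, 0, 5]
`count` takes the values: 0 → 1

Answer: 1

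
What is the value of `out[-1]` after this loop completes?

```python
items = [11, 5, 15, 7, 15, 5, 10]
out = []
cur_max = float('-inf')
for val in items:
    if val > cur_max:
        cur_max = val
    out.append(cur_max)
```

Running max ends at 15
`out` takes the values: [] → [11] → [11, 11] → [11, 11, 15] → [11, 11, 15, 15] → [11, 11, 15, 15, 15] → [11, 11, 15, 15, 15, 15] → [11, 11, 15, 15, 15, 15, 15]
So `out[-1]` = 15

Answer: 15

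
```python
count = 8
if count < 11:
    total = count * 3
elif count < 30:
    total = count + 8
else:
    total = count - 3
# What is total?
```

Trace:
`count = 8` → count = 8
`if count < 11: ...` → count < 11 is True → total = 24
So total = 24

Answer: 24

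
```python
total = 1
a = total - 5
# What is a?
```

Trace:
`total = 1` → total = 1
`a = total - 5` → a = -4
So a = -4

Answer: -4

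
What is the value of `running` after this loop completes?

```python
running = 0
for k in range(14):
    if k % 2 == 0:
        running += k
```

Sum of even numbers 0 to 13
`running` takes the values: 0 → 2 → 6 → 12 → 20 → 30 → 42

Answer: 42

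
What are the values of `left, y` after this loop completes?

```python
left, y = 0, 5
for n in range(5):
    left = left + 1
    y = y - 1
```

left goes 0→5, y goes 5→0
`left, y` takes the values: (0, 5) → (1, 5) → (1, 4) → (2, 4) → (2, 3) → (3, 3) → (3, 2) → (4, 2) → (4, 1) → (5, 1) → (5, 0)

Answer: 5, 0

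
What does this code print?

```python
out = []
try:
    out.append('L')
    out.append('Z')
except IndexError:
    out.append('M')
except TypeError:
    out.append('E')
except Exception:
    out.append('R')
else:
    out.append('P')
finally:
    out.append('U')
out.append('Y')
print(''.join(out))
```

Execution trace: 'L' (try body) → 'Z' (try body, no exception) → 'P' (else) → 'U' (finally) → 'Y' (after the try/except). Output: LZPUY

Answer: LZPUY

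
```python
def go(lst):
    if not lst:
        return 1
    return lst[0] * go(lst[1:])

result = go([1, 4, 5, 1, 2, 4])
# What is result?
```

Product over [1, 4, 5, 1, 2, 4] = 1 * 4 * 5 * 1 * 2 * 4 = 160

Answer: 160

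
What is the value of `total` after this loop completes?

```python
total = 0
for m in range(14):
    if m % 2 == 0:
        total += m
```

Sum of even numbers 0 to 13
`total` takes the values: 0 → 2 → 6 → 12 → 20 → 30 → 42

Answer: 42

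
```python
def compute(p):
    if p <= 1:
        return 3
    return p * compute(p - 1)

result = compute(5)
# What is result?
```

compute(5) = 5 * 4 * 3 * 2 * 3 = 360

Answer: 360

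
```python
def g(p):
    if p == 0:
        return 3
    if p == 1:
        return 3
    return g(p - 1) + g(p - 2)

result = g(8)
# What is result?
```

Build up from base cases: g(0)=3, g(1)=3, g(2)=6, g(3)=9, g(4)=15, g(5)=24, g(6)=39, ..., g(8)=102

Answer: 102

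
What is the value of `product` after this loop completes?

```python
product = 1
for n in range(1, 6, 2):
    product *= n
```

Product of 1, 3, 5, ... up to 5
`product` takes the values: 1 → 3 → 15

Answer: 15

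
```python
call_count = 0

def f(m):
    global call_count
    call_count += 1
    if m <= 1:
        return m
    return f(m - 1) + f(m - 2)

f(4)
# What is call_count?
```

Calls(m) = 1 + Calls(m-1) + Calls(m-2); Calls(0)=Calls(1)=1. For m=4 this gives 9.

Answer: 9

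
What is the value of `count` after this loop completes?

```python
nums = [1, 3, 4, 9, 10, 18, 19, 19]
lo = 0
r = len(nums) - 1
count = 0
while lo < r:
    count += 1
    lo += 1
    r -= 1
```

Iterations until pointers meet (list length 8)
`count` takes the values: 0 → 1 → 2 → 3 → 4

Answer: 4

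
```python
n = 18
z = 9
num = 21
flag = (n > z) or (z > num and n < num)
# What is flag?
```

Trace:
`n = 18` → n = 18
`z = 9` → z = 9
`num = 21` → num = 21
`flag = (n > z) or (z > num and n < num)` → flag = True
So flag = True

Answer: True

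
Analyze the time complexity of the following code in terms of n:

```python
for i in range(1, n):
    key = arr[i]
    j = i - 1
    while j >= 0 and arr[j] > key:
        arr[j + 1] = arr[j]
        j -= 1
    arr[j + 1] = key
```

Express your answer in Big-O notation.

This is Insertion sort. Time complexity: O(n²).

Answer: O(n²)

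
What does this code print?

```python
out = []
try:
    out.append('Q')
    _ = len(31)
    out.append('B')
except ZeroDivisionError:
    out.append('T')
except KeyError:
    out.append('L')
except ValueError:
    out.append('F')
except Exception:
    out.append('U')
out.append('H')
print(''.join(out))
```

Execution trace: 'Q' (try body) → 'U' (except Exception) → 'H' (after the try/except). Output: QUH

Answer: QUH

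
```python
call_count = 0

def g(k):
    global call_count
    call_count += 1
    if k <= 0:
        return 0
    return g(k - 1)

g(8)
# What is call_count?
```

Linear recursion stepping by 1: 9 calls from k=8 down to ≤0.

Answer: 9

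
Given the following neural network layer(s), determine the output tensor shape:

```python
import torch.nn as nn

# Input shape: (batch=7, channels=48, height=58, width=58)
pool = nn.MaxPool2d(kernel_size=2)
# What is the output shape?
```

Input: (7, 48, 58, 58) -> Output: (7, 48, 29, 29)

Answer: (7, 48, 29, 29)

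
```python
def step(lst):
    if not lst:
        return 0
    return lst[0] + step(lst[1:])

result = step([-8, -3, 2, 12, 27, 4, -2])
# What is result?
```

(-8) + (-3) + 2 + 12 + 27 + 4 + (-2) + 0 = 32

Answer: 32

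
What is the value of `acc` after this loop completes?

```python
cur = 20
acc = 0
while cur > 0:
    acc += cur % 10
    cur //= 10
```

Sum digits of 20
`acc` takes the values: 0 → 2

Answer: 2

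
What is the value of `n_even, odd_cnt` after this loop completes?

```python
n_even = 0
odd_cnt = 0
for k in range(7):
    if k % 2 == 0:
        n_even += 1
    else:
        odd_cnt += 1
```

Count evens and odds in range(7)
`n_even, odd_cnt` takes the values: (0, 0) → (1, 0) → (1, 1) → (2, 1) → (2, 2) → (3, 2) → (3, 3) → (4, 3)

Answer: 4, 3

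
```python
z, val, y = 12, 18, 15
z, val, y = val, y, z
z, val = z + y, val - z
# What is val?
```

Trace:
`z, val, y = 12, 18, 15` → z = 12; val = 18; y = 15
`z, val, y = val, y, z` → z = 18; val = 15; y = 12
`z, val = z + y, val - z` → z = 30; val = -3
So val = -3

Answer: -3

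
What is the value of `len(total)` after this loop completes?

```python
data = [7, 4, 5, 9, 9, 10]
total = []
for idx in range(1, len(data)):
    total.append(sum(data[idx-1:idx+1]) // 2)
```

Number of 2-element averages
`total` takes the values: [] → [5] → [5, 4] → [5, 4, 7] → [5, 4, 7, 9] → [5, 4, 7, 9, 9]
So `len(total)` = 5

Answer: 5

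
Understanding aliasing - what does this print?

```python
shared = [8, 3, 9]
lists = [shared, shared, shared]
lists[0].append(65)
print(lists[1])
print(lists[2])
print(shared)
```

Key concept: list of same reference.
Step by step:
`shared = [8, 3, 9]` → shared = [8, 3, 9]
`lists = [shared, shared, shared]` → lists = [[8, 3, 9], [8, 3, 9], [8, 3, 9]]
`lists[0].append(65)` → shared = [8, 3, 9, 65]; lists = [[8, 3, 9, 65], [8, 3, 9, 65], [8, 3, 9, 65]]
`print(lists[1])` → prints [8, 3, 9, 65]
`print(lists[2])` → prints [8, 3, 9, 65]
`print(shared)` → prints [8, 3, 9, 65]

Answer:
[8, 3, 9, 65]
[8, 3, 9, 65]
[8, 3, 9, 65]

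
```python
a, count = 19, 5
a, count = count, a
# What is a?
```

Trace:
`a, count = 19, 5` → a = 19; count = 5
`a, count = count, a` → a = 5; count = 19
So a = 5

Answer: 5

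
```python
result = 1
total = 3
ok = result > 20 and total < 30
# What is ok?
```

Trace:
`result = 1` → result = 1
`total = 3` → total = 3
`ok = result > 20 and total < 30` → ok = False
So ok = False

Answer: False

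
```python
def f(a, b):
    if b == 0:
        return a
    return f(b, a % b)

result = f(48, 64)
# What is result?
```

f(48, 64) -> f(64, 48) -> f(48, 16) -> f(16, 0) -> 16

Answer: 16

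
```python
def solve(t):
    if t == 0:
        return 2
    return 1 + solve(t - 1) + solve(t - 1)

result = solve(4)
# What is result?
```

solve(t) = 1 + 2·solve(t-1), solve(0)=2. Closed form: (2+1)·2^4 - 1 = 47.

Answer: 47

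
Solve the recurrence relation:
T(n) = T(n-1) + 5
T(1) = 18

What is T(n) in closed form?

Unrolling: T(n) = T(1) + 5·(n-1) = 18 + 5(n-1) = 5n + 13.

Answer: T(n) = 5n + 13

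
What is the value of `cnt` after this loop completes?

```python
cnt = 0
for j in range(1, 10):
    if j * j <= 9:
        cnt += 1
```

Count numbers where j² ≤ 9
`cnt` takes the values: 0 → 1 → 2 → 3

Answer: 3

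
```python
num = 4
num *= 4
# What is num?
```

Trace:
`num = 4` → num = 4
`num *= 4` → num = 16
So num = 16

Answer: 16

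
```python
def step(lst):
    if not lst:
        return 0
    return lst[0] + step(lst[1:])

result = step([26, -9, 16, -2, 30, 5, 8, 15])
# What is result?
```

26 + (-9) + 16 + (-2) + 30 + 5 + 8 + 15 + 0 = 89

Answer: 89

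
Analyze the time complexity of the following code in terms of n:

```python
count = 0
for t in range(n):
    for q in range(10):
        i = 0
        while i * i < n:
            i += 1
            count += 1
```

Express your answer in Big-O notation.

Each loop level contributes: n × 1 × √n. Multiplying the contributions gives O(n√n).

Answer: O(n√n)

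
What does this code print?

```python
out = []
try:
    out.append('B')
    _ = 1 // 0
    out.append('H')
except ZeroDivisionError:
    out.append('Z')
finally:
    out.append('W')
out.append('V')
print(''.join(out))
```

Execution trace: 'B' (try body) → 'Z' (except ZeroDivisionError) → 'W' (finally) → 'V' (after the try/except). Output: BZWV

Answer: BZWV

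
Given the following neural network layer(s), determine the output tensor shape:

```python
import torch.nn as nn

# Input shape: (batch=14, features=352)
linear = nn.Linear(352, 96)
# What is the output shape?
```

Input: (14, 352) -> Output: (14, 96)

Answer: (14, 96)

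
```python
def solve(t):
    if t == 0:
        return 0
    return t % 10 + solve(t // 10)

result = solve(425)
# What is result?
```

Sum of digits of 425: 5 + 2 + 4 = 11

Answer: 11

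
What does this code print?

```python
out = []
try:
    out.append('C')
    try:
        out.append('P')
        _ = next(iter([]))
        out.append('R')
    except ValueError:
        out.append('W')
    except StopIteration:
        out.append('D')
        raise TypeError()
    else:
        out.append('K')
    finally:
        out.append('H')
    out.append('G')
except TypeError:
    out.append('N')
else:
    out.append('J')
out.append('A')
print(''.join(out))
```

Execution trace: 'C' (try body) → 'P' (inner try body) → 'D' (inner except StopIteration) → 'H' (inner finally) → 'N' (except TypeError) → 'A' (after the try/except). Output: CPDHNA

Answer: CPDHNA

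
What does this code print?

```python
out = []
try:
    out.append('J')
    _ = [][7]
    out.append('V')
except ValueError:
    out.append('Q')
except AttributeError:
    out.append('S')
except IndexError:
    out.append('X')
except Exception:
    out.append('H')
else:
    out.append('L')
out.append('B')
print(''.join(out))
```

Execution trace: 'J' (try body) → 'X' (except IndexError) → 'B' (after the try/except). Output: JXB

Answer: JXB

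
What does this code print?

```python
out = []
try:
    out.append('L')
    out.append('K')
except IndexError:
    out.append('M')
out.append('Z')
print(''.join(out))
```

Execution trace: 'L' (try body) → 'K' (try body, no exception) → 'Z' (after the try/except). Output: LKZ

Answer: LKZ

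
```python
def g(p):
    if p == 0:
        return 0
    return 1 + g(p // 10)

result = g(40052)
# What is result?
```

Count of digits of 40052: 5

Answer: 5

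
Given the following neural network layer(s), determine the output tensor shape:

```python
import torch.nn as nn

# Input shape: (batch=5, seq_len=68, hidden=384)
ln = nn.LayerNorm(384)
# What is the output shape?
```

Input: (5, 68, 384) -> Output: (5, 68, 384)

Answer: (5, 68, 384)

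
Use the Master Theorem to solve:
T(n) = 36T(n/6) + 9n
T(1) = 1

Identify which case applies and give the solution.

a=36, b=6, f(n)=9n. log_6(36) = 2. Since c=1 < 2, Case 1 applies: T(n) = Θ(n^log_b(a)) = O(n^2).

Answer: O(n^2) - Case 1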